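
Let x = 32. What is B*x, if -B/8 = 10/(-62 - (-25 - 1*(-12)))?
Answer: 2560/49 ≈ 52.245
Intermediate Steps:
B = 80/49 (B = -80/(-62 - (-25 - 1*(-12))) = -80/(-62 - (-25 + 12)) = -80/(-62 - 1*(-13)) = -80/(-62 + 13) = -80/(-49) = -80*(-1)/49 = -8*(-10/49) = 80/49 ≈ 1.6327)
B*x = (80/49)*32 = 2560/49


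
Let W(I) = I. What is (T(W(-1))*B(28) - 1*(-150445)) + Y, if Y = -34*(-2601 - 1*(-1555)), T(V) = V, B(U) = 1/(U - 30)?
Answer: 372019/2 ≈ 1.8601e+5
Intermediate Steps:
B(U) = 1/(-30 + U)
Y = 35564 (Y = -34*(-2601 + 1555) = -34*(-1046) = 35564)
(T(W(-1))*B(28) - 1*(-150445)) + Y = (-1/(-30 + 28) - 1*(-150445)) + 35564 = (-1/(-2) + 150445) + 35564 = (-1*(-½) + 150445) + 35564 = (½ + 150445) + 35564 = 300891/2 + 35564 = 372019/2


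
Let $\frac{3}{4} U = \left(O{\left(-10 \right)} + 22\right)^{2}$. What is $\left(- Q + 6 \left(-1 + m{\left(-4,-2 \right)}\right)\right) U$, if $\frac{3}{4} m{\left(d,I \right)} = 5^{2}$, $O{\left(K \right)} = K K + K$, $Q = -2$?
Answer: $\frac{9834496}{3} \approx 3.2782 \cdot 10^{6}$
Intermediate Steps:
$O{\left(K \right)} = K + K^{2}$ ($O{\left(K \right)} = K^{2} + K = K + K^{2}$)
$m{\left(d,I \right)} = \frac{100}{3}$ ($m{\left(d,I \right)} = \frac{4 \cdot 5^{2}}{3} = \frac{4}{3} \cdot 25 = \frac{100}{3}$)
$U = \frac{50176}{3}$ ($U = \frac{4 \left(- 10 \left(1 - 10\right) + 22\right)^{2}}{3} = \frac{4 \left(\left(-10\right) \left(-9\right) + 22\right)^{2}}{3} = \frac{4 \left(90 + 22\right)^{2}}{3} = \frac{4 \cdot 112^{2}}{3} = \frac{4}{3} \cdot 12544 = \frac{50176}{3} \approx 16725.0$)
$\left(- Q + 6 \left(-1 + m{\left(-4,-2 \right)}\right)\right) U = \left(\left(-1\right) \left(-2\right) + 6 \left(-1 + \frac{100}{3}\right)\right) \frac{50176}{3} = \left(2 + 6 \cdot \frac{97}{3}\right) \frac{50176}{3} = \left(2 + 194\right) \frac{50176}{3} = 196 \cdot \frac{50176}{3} = \frac{9834496}{3}$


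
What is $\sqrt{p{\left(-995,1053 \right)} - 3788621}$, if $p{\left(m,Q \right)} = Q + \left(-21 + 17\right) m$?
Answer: $34 i \sqrt{3273} \approx 1945.1 i$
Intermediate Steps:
$p{\left(m,Q \right)} = Q - 4 m$
$\sqrt{p{\left(-995,1053 \right)} - 3788621} = \sqrt{\left(1053 - -3980\right) - 3788621} = \sqrt{\left(1053 + 3980\right) - 3788621} = \sqrt{5033 - 3788621} = \sqrt{-3783588} = 34 i \sqrt{3273}$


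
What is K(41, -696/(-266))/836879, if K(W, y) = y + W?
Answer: 5801/111304907 ≈ 5.2118e-5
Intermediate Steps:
K(W, y) = W + y
K(41, -696/(-266))/836879 = (41 - 696/(-266))/836879 = (41 - 696*(-1/266))*(1/836879) = (41 + 348/133)*(1/836879) = (5801/133)*(1/836879) = 5801/111304907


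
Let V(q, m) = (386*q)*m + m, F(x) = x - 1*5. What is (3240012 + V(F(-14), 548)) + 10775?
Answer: -767697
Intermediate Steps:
F(x) = -5 + x (F(x) = x - 5 = -5 + x)
V(q, m) = m + 386*m*q (V(q, m) = 386*m*q + m = m + 386*m*q)
(3240012 + V(F(-14), 548)) + 10775 = (3240012 + 548*(1 + 386*(-5 - 14))) + 10775 = (3240012 + 548*(1 + 386*(-19))) + 10775 = (3240012 + 548*(1 - 7334)) + 10775 = (3240012 + 548*(-7333)) + 10775 = (3240012 - 4018484) + 10775 = -778472 + 10775 = -767697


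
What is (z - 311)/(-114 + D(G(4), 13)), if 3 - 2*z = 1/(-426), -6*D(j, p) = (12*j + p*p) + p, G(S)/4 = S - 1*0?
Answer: 263693/150236 ≈ 1.7552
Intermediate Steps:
G(S) = 4*S (G(S) = 4*(S - 1*0) = 4*(S + 0) = 4*S)
D(j, p) = -2*j - p/6 - p²/6 (D(j, p) = -((12*j + p*p) + p)/6 = -((12*j + p²) + p)/6 = -((p² + 12*j) + p)/6 = -(p + p² + 12*j)/6 = -2*j - p/6 - p²/6)
z = 1279/852 (z = 3/2 - ½/(-426) = 3/2 - ½*(-1/426) = 3/2 + 1/852 = 1279/852 ≈ 1.5012)
(z - 311)/(-114 + D(G(4), 13)) = (1279/852 - 311)/(-114 + (-8*4 - ⅙*13 - ⅙*13²)) = -263693/(852*(-114 + (-2*16 - 13/6 - ⅙*169))) = -263693/(852*(-114 + (-32 - 13/6 - 169/6))) = -263693/(852*(-114 - 187/3)) = -263693/(852*(-529/3)) = -263693/852*(-3/529) = 263693/150236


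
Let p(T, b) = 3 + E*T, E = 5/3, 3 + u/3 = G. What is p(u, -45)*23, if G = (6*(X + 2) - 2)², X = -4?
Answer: 22264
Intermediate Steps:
G = 196 (G = (6*(-4 + 2) - 2)² = (6*(-2) - 2)² = (-12 - 2)² = (-14)² = 196)
u = 579 (u = -9 + 3*196 = -9 + 588 = 579)
E = 5/3 (E = 5*(⅓) = 5/3 ≈ 1.6667)
p(T, b) = 3 + 5*T/3
p(u, -45)*23 = (3 + (5/3)*579)*23 = (3 + 965)*23 = 968*23 = 22264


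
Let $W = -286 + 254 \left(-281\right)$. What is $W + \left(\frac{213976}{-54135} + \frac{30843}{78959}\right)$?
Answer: $- \frac{13318347289873}{185845455} \approx -71664.0$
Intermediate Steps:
$W = -71660$ ($W = -286 - 71374 = -71660$)
$W + \left(\frac{213976}{-54135} + \frac{30843}{78959}\right) = -71660 + \left(\frac{213976}{-54135} + \frac{30843}{78959}\right) = -71660 + \left(213976 \left(- \frac{1}{54135}\right) + 30843 \cdot \frac{1}{78959}\right) = -71660 + \left(- \frac{213976}{54135} + \frac{1341}{3433}\right) = -71660 - \frac{661984573}{185845455} = - \frac{13318347289873}{185845455}$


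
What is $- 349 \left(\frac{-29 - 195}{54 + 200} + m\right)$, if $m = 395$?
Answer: $- \frac{17468497}{127} \approx -1.3755 \cdot 10^{5}$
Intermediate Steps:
$- 349 \left(\frac{-29 - 195}{54 + 200} + m\right) = - 349 \left(\frac{-29 - 195}{54 + 200} + 395\right) = - 349 \left(- \frac{224}{254} + 395\right) = - 349 \left(\left(-224\right) \frac{1}{254} + 395\right) = - 349 \left(- \frac{112}{127} + 395\right) = \left(-349\right) \frac{50053}{127} = - \frac{17468497}{127}$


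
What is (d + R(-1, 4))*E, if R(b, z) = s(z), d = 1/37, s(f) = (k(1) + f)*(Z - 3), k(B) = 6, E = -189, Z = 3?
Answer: -189/37 ≈ -5.1081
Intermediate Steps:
s(f) = 0 (s(f) = (6 + f)*(3 - 3) = (6 + f)*0 = 0)
d = 1/37 ≈ 0.027027
R(b, z) = 0
(d + R(-1, 4))*E = (1/37 + 0)*(-189) = (1/37)*(-189) = -189/37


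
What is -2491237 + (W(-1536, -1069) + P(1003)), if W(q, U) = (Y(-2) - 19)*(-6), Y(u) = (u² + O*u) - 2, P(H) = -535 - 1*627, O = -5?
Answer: -2492357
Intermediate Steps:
P(H) = -1162 (P(H) = -535 - 627 = -1162)
Y(u) = -2 + u² - 5*u (Y(u) = (u² - 5*u) - 2 = -2 + u² - 5*u)
W(q, U) = 42 (W(q, U) = ((-2 + (-2)² - 5*(-2)) - 19)*(-6) = ((-2 + 4 + 10) - 19)*(-6) = (12 - 19)*(-6) = -7*(-6) = 42)
-2491237 + (W(-1536, -1069) + P(1003)) = -2491237 + (42 - 1162) = -2491237 - 1120 = -2492357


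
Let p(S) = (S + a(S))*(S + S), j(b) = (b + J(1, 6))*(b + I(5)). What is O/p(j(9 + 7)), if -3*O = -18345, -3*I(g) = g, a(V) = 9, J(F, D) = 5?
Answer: 1223/37324 ≈ 0.032767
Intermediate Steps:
I(g) = -g/3
j(b) = (5 + b)*(-5/3 + b) (j(b) = (b + 5)*(b - ⅓*5) = (5 + b)*(b - 5/3) = (5 + b)*(-5/3 + b))
O = 6115 (O = -⅓*(-18345) = 6115)
p(S) = 2*S*(9 + S) (p(S) = (S + 9)*(S + S) = (9 + S)*(2*S) = 2*S*(9 + S))
O/p(j(9 + 7)) = 6115/((2*(-25/3 + (9 + 7)² + 10*(9 + 7)/3)*(9 + (-25/3 + (9 + 7)² + 10*(9 + 7)/3)))) = 6115/((2*(-25/3 + 16² + (10/3)*16)*(9 + (-25/3 + 16² + (10/3)*16)))) = 6115/((2*(-25/3 + 256 + 160/3)*(9 + (-25/3 + 256 + 160/3)))) = 6115/((2*301*(9 + 301))) = 6115/((2*301*310)) = 6115/186620 = 6115*(1/186620) = 1223/37324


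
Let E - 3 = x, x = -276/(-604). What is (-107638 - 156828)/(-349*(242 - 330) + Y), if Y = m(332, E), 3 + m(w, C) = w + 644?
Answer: -264466/31685 ≈ -8.3467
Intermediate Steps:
x = 69/151 (x = -276*(-1/604) = 69/151 ≈ 0.45695)
E = 522/151 (E = 3 + 69/151 = 522/151 ≈ 3.4570)
m(w, C) = 641 + w (m(w, C) = -3 + (w + 644) = -3 + (644 + w) = 641 + w)
Y = 973 (Y = 641 + 332 = 973)
(-107638 - 156828)/(-349*(242 - 330) + Y) = (-107638 - 156828)/(-349*(242 - 330) + 973) = -264466/(-349*(-88) + 973) = -264466/(30712 + 973) = -264466/31685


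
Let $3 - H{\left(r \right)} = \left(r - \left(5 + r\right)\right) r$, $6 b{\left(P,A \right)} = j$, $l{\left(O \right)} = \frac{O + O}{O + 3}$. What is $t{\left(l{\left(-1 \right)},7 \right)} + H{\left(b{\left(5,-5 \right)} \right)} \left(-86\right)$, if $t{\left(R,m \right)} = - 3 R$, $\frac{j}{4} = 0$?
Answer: $-255$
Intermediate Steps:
$j = 0$ ($j = 4 \cdot 0 = 0$)
$l{\left(O \right)} = \frac{2 O}{3 + O}$
$b{\left(P,A \right)} = 0$ ($b{\left(P,A \right)} = \frac{1}{6} \cdot 0 = 0$)
$H{\left(r \right)} = 3 + 5 r$ ($H{\left(r \right)} = 3 - \left(r - \left(5 + r\right)\right) r = 3 - - 5 r = 3 + 5 r$)
$t{\left(l{\left(-1 \right)},7 \right)} + H{\left(b{\left(5,-5 \right)} \right)} \left(-86\right) = - 3 \cdot 2 \left(-1\right) \frac{1}{3 - 1} + \left(3 + 5 \cdot 0\right) \left(-86\right) = - 3 \cdot 2 \left(-1\right) \frac{1}{2} + \left(3 + 0\right) \left(-86\right) = - 3 \cdot 2 \left(-1\right) \frac{1}{2} + 3 \left(-86\right) = \left(-3\right) \left(-1\right) - 258 = 3 - 258 = -255$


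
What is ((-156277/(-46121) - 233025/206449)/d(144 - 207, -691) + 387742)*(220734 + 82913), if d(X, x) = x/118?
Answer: 774641847579745399559678/6579449321339 ≈ 1.1774e+11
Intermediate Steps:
d(X, x) = x/118 (d(X, x) = x*(1/118) = x/118)
((-156277/(-46121) - 233025/206449)/d(144 - 207, -691) + 387742)*(220734 + 82913) = ((-156277/(-46121) - 233025/206449)/(((1/118)*(-691))) + 387742)*(220734 + 82913) = ((-156277*(-1/46121) - 233025*1/206449)/(-691/118) + 387742)*303647 = ((156277/46121 - 233025/206449)*(-118/691) + 387742)*303647 = ((21515884348/9521634329)*(-118/691) + 387742)*303647 = (-2538874353064/6579449321339 + 387742)*303647 = (2551126299880273474/6579449321339)*303647 = 774641847579745399559678/6579449321339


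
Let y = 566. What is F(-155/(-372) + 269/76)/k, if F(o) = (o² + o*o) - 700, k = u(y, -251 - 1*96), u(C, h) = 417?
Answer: -4345199/2709666 ≈ -1.6036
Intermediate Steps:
k = 417
F(o) = -700 + 2*o² (F(o) = (o² + o²) - 700 = 2*o² - 700 = -700 + 2*o²)
F(-155/(-372) + 269/76)/k = (-700 + 2*(-155/(-372) + 269/76)²)/417 = (-700 + 2*(-155*(-1/372) + 269*(1/76))²)*(1/417) = (-700 + 2*(5/12 + 269/76)²)*(1/417) = (-700 + 2*(451/114)²)*(1/417) = (-700 + 2*(203401/12996))*(1/417) = (-700 + 203401/6498)*(1/417) = -4345199/6498*1/417 = -4345199/2709666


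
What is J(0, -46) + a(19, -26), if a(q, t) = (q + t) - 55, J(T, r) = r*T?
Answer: -62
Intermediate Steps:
J(T, r) = T*r
a(q, t) = -55 + q + t
J(0, -46) + a(19, -26) = 0*(-46) + (-55 + 19 - 26) = 0 - 62 = -62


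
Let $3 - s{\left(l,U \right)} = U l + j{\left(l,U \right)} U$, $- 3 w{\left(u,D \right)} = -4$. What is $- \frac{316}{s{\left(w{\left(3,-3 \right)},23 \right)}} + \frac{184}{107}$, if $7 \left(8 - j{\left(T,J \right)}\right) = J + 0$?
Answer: $\frac{617962}{152903} \approx 4.0415$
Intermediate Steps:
$j{\left(T,J \right)} = 8 - \frac{J}{7}$ ($j{\left(T,J \right)} = 8 - \frac{J + 0}{7} = 8 - \frac{J}{7}$)
$w{\left(u,D \right)} = \frac{4}{3}$ ($w{\left(u,D \right)} = \left(- \frac{1}{3}\right) \left(-4\right) = \frac{4}{3}$)
$s{\left(l,U \right)} = 3 - U l - U \left(8 - \frac{U}{7}\right)$ ($s{\left(l,U \right)} = 3 - \left(U l + \left(8 - \frac{U}{7}\right) U\right) = 3 - \left(U l + U \left(8 - \frac{U}{7}\right)\right) = 3 - U l - U \left(8 - \frac{U}{7}\right)$)
$- \frac{316}{s{\left(w{\left(3,-3 \right)},23 \right)}} + \frac{184}{107} = - \frac{316}{3 - 23 \cdot \frac{4}{3} + \frac{1}{7} \cdot 23 \left(-56 + 23\right)} + \frac{184}{107} = - \frac{316}{3 - \frac{92}{3} + \frac{1}{7} \cdot 23 \left(-33\right)} + 184 \cdot \frac{1}{107} = - \frac{316}{3 - \frac{92}{3} - \frac{759}{7}} + \frac{184}{107} = - \frac{316}{- \frac{2858}{21}} + \frac{184}{107} = \left(-316\right) \left(- \frac{21}{2858}\right) + \frac{184}{107} = \frac{3318}{1429} + \frac{184}{107} = \frac{617962}{152903}$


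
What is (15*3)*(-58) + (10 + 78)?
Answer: -2522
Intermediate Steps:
(15*3)*(-58) + (10 + 78) = 45*(-58) + 88 = -2610 + 88 = -2522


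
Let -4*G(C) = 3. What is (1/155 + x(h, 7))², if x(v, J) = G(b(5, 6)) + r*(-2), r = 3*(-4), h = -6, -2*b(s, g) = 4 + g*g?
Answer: 207907561/384400 ≈ 540.86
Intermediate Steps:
b(s, g) = -2 - g²/2 (b(s, g) = -(4 + g*g)/2 = -(4 + g²)/2 = -2 - g²/2)
G(C) = -¾ (G(C) = -¼*3 = -¾)
r = -12
x(v, J) = 93/4 (x(v, J) = -¾ - 12*(-2) = -¾ + 24 = 93/4)
(1/155 + x(h, 7))² = (1/155 + 93/4)² = (14419/620)² = 207907561/384400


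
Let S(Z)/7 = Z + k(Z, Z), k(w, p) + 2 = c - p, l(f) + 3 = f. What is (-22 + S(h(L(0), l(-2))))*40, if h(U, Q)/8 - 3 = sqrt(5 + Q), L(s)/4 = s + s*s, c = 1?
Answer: -1160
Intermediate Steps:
l(f) = -3 + f
L(s) = 4*s + 4*s**2 (L(s) = 4*(s + s*s) = 4*(s + s**2) = 4*s + 4*s**2)
k(w, p) = -1 - p (k(w, p) = -2 + (1 - p) = -1 - p)
h(U, Q) = 24 + 8*sqrt(5 + Q)
S(Z) = -7 (S(Z) = 7*(Z + (-1 - Z)) = 7*(-1) = -7)
(-22 + S(h(L(0), l(-2))))*40 = (-22 - 7)*40 = -29*40 = -1160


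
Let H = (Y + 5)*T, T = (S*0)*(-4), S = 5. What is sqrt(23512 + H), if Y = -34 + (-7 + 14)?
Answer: 2*sqrt(5878) ≈ 153.34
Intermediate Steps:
T = 0 (T = (5*0)*(-4) = 0*(-4) = 0)
Y = -27 (Y = -34 + 7 = -27)
H = 0 (H = (-27 + 5)*0 = -22*0 = 0)
sqrt(23512 + H) = sqrt(23512 + 0) = sqrt(23512) = 2*sqrt(5878)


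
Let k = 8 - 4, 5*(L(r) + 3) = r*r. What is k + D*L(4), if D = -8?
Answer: 12/5 ≈ 2.4000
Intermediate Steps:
L(r) = -3 + r²/5 (L(r) = -3 + (r*r)/5 = -3 + r²/5)
k = 4
k + D*L(4) = 4 - 8*(-3 + (⅕)*4²) = 4 - 8*(-3 + (⅕)*16) = 4 - 8*(-3 + 16/5) = 4 - 8*⅕ = 4 - 8/5 = 12/5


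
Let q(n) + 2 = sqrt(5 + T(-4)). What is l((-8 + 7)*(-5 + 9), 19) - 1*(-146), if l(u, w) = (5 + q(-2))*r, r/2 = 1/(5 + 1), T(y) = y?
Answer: 442/3 ≈ 147.33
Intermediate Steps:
q(n) = -1 (q(n) = -2 + sqrt(5 - 4) = -2 + sqrt(1) = -2 + 1 = -1)
r = 1/3 (r = 2/(5 + 1) = 2/6 = 2*(1/6) = 1/3 ≈ 0.33333)
l(u, w) = 4/3 (l(u, w) = (5 - 1)*(1/3) = 4*(1/3) = 4/3)
l((-8 + 7)*(-5 + 9), 19) - 1*(-146) = 4/3 - 1*(-146) = 4/3 + 146 = 442/3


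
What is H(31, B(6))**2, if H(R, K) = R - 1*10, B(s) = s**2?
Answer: 441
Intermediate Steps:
H(R, K) = -10 + R (H(R, K) = R - 10 = -10 + R)
H(31, B(6))**2 = (-10 + 31)**2 = 21**2 = 441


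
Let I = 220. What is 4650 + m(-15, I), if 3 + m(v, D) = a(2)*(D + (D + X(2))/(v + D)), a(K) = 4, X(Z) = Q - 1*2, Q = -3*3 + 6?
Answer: 226779/41 ≈ 5531.2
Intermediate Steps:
Q = -3 (Q = -9 + 6 = -3)
X(Z) = -5 (X(Z) = -3 - 1*2 = -3 - 2 = -5)
m(v, D) = -3 + 4*D + 4*(-5 + D)/(D + v) (m(v, D) = -3 + 4*(D + (D - 5)/(v + D)) = -3 + 4*(D + (-5 + D)/(D + v)) = -3 + (4*D + 4*(-5 + D)/(D + v)) = -3 + 4*D + 4*(-5 + D)/(D + v))
4650 + m(-15, I) = 4650 + (-20 + 220 - 3*(-15) + 4*220² + 4*220*(-15))/(220 - 15) = 4650 + (-20 + 220 + 45 + 4*48400 - 13200)/205 = 4650 + (-20 + 220 + 45 + 193600 - 13200)/205 = 4650 + (1/205)*180645 = 4650 + 36129/41 = 226779/41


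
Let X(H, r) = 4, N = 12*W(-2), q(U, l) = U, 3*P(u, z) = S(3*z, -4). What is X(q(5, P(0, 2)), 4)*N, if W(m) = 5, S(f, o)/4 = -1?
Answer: 240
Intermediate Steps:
S(f, o) = -4 (S(f, o) = 4*(-1) = -4)
P(u, z) = -4/3 (P(u, z) = (⅓)*(-4) = -4/3)
N = 60 (N = 12*5 = 60)
X(q(5, P(0, 2)), 4)*N = 4*60 = 240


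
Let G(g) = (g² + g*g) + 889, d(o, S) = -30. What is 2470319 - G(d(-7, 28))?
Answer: 2467630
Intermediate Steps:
G(g) = 889 + 2*g² (G(g) = (g² + g²) + 889 = 2*g² + 889 = 889 + 2*g²)
2470319 - G(d(-7, 28)) = 2470319 - (889 + 2*(-30)²) = 2470319 - (889 + 2*900) = 2470319 - (889 + 1800) = 2470319 - 1*2689 = 2470319 - 2689 = 2467630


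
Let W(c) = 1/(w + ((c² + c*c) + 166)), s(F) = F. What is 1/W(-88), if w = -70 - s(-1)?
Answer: 15585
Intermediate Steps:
w = -69 (w = -70 - 1*(-1) = -70 + 1 = -69)
W(c) = 1/(97 + 2*c²) (W(c) = 1/(-69 + ((c² + c*c) + 166)) = 1/(-69 + ((c² + c²) + 166)) = 1/(-69 + (2*c² + 166)) = 1/(-69 + (166 + 2*c²)) = 1/(97 + 2*c²))
1/W(-88) = 1/(1/(97 + 2*(-88)²)) = 1/(1/(97 + 2*7744)) = 1/(1/(97 + 15488)) = 1/(1/15585) = 15585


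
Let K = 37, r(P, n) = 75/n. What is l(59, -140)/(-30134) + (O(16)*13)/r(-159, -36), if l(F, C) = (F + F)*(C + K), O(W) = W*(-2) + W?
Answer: 37759157/376675 ≈ 100.24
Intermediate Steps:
O(W) = -W (O(W) = -2*W + W = -W)
l(F, C) = 2*F*(37 + C) (l(F, C) = (F + F)*(C + 37) = (2*F)*(37 + C) = 2*F*(37 + C))
l(59, -140)/(-30134) + (O(16)*13)/r(-159, -36) = (2*59*(37 - 140))/(-30134) + (-1*16*13)/((75/(-36))) = (2*59*(-103))*(-1/30134) + (-16*13)/((75*(-1/36))) = -12154*(-1/30134) - 208/(-25/12) = 6077/15067 - 208*(-12/25) = 6077/15067 + 2496/25 = 37759157/376675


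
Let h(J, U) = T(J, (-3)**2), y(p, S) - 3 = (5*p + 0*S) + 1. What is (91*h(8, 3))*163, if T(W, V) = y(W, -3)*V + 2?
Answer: 5903534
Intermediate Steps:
y(p, S) = 4 + 5*p (y(p, S) = 3 + ((5*p + 0*S) + 1) = 3 + ((5*p + 0) + 1) = 3 + (5*p + 1) = 3 + (1 + 5*p) = 4 + 5*p)
T(W, V) = 2 + V*(4 + 5*W) (T(W, V) = (4 + 5*W)*V + 2 = V*(4 + 5*W) + 2 = 2 + V*(4 + 5*W))
h(J, U) = 38 + 45*J (h(J, U) = 2 + (-3)**2*(4 + 5*J) = 2 + 9*(4 + 5*J) = 2 + (36 + 45*J) = 38 + 45*J)
(91*h(8, 3))*163 = (91*(38 + 45*8))*163 = (91*(38 + 360))*163 = (91*398)*163 = 36218*163 = 5903534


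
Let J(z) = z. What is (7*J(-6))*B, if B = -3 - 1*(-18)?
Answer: -630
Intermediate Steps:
B = 15 (B = -3 + 18 = 15)
(7*J(-6))*B = (7*(-6))*15 = -42*15 = -630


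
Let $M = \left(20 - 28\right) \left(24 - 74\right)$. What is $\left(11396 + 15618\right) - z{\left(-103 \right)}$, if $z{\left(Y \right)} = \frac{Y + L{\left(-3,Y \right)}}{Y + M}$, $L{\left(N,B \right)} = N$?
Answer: $\frac{8023264}{297} \approx 27014.0$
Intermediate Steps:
$M = 400$ ($M = \left(-8\right) \left(-50\right) = 400$)
$z{\left(Y \right)} = \frac{-3 + Y}{400 + Y}$ ($z{\left(Y \right)} = \frac{Y - 3}{Y + 400} = \frac{-3 + Y}{400 + Y}$)
$\left(11396 + 15618\right) - z{\left(-103 \right)} = \left(11396 + 15618\right) - \frac{-3 - 103}{400 - 103} = 27014 - \frac{1}{297} \left(-106\right) = 27014 - - \frac{106}{297} = 27014 + \frac{106}{297} = \frac{8023264}{297}$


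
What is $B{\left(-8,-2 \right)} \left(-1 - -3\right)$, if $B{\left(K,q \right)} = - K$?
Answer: $16$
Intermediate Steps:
$B{\left(-8,-2 \right)} \left(-1 - -3\right) = \left(-1\right) \left(-8\right) \left(-1 - -3\right) = 8 \left(-1 + 3\right) = 8 \cdot 2 = 16$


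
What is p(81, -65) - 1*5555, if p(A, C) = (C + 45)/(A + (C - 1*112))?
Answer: -133315/24 ≈ -5554.8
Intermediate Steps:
p(A, C) = (45 + C)/(-112 + A + C) (p(A, C) = (45 + C)/(A + (C - 112)) = (45 + C)/(A + (-112 + C)) = (45 + C)/(-112 + A + C))
p(81, -65) - 1*5555 = (45 - 65)/(-112 + 81 - 65) - 1*5555 = -20/(-96) - 5555 = -1/96*(-20) - 5555 = 5/24 - 5555 = -133315/24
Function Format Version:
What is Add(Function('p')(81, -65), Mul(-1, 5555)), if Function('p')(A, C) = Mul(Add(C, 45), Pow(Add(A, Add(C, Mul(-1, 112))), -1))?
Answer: Rational(-133315, 24) ≈ -5554.8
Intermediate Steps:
Function('p')(A, C) = Mul(Pow(Add(-112, A, C), -1), Add(45, C)) (Function('p')(A, C) = Mul(Add(45, C), Pow(Add(A, Add(C, -112)), -1)) = Mul(Add(45, C), Pow(Add(A, Add(-112, C)), -1)) = Mul(Add(45, C), Pow(Add(-112, A, C), -1)) = Mul(Pow(Add(-112, A, C), -1), Add(45, C)))
Add(Function('p')(81, -65), Mul(-1, 5555)) = Add(Mul(Pow(Add(-112, 81, -65), -1), Add(45, -65)), Mul(-1, 5555)) = Add(Mul(Pow(-96, -1), -20), -5555) = Add(Mul(Rational(-1, 96), -20), -5555) = Add(Rational(5, 24), -5555) = Rational(-133315, 24)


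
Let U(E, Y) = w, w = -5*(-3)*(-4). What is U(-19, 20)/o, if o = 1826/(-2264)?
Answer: 67920/913 ≈ 74.392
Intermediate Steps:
w = -60 (w = 15*(-4) = -60)
o = -913/1132 (o = 1826*(-1/2264) = -913/1132 ≈ -0.80654)
U(E, Y) = -60
U(-19, 20)/o = -60/(-913/1132) = -60*(-1132/913) = 67920/913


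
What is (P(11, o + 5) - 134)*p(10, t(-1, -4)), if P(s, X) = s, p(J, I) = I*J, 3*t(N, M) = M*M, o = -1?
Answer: -6560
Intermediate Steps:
t(N, M) = M²/3 (t(N, M) = (M*M)/3 = M²/3)
(P(11, o + 5) - 134)*p(10, t(-1, -4)) = (11 - 134)*(((⅓)*(-4)²)*10) = -123*(⅓)*16*10 = -656*10 = -123*160/3 = -6560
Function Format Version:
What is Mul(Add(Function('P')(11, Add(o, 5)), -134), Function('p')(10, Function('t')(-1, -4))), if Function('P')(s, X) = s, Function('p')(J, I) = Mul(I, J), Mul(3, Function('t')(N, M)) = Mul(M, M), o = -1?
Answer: -6560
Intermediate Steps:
Function('t')(N, M) = Mul(Rational(1, 3), Pow(M, 2)) (Function('t')(N, M) = Mul(Rational(1, 3), Mul(M, M)) = Mul(Rational(1, 3), Pow(M, 2)))
Mul(Add(Function('P')(11, Add(o, 5)), -134), Function('p')(10, Function('t')(-1, -4))) = Mul(Add(11, -134), Mul(Mul(Rational(1, 3), Pow(-4, 2)), 10)) = Mul(-123, Mul(Mul(Rational(1, 3), 16), 10)) = Mul(-123, Mul(Rational(16, 3), 10)) = Mul(-123, Rational(160, 3)) = -6560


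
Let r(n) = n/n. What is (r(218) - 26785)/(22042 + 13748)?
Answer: -4464/5965 ≈ -0.74837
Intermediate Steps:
r(n) = 1
(r(218) - 26785)/(22042 + 13748) = (1 - 26785)/(22042 + 13748) = -26784/35790 = -26784*1/35790 = -4464/5965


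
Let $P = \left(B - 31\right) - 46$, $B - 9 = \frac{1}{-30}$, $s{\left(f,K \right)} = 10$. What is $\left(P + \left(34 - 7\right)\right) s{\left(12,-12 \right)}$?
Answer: $- \frac{1231}{3} \approx -410.33$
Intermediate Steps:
$B = \frac{269}{30}$ ($B = 9 + \frac{1}{-30} = 9 - \frac{1}{30} = \frac{269}{30} \approx 8.9667$)
$P = - \frac{2041}{30}$ ($P = \left(\frac{269}{30} - 31\right) - 46 = - \frac{661}{30} - 46 = - \frac{2041}{30} \approx -68.033$)
$\left(P + \left(34 - 7\right)\right) s{\left(12,-12 \right)} = \left(- \frac{2041}{30} + \left(34 - 7\right)\right) 10 = \left(- \frac{2041}{30} + 27\right) 10 = \left(- \frac{1231}{30}\right) 10 = - \frac{1231}{3}$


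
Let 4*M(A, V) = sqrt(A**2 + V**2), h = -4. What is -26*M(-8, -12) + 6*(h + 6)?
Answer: 12 - 26*sqrt(13) ≈ -81.744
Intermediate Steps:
M(A, V) = sqrt(A**2 + V**2)/4
-26*M(-8, -12) + 6*(h + 6) = -13*sqrt((-8)**2 + (-12)**2)/2 + 6*(-4 + 6) = -13*sqrt(64 + 144)/2 + 6*2 = -13*sqrt(208)/2 + 12 = -13*4*sqrt(13)/2 + 12 = -26*sqrt(13) + 12 = 12 - 26*sqrt(13)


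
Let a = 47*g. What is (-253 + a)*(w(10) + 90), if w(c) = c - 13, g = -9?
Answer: -58812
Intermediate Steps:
w(c) = -13 + c
a = -423 (a = 47*(-9) = -423)
(-253 + a)*(w(10) + 90) = (-253 - 423)*((-13 + 10) + 90) = -676*(-3 + 90) = -676*87 = -58812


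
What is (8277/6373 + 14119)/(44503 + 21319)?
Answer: 44994332/209741803 ≈ 0.21452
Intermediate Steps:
(8277/6373 + 14119)/(44503 + 21319) = (8277*(1/6373) + 14119)/65822 = (8277/6373 + 14119)*(1/65822) = (89988664/6373)*(1/65822) = 44994332/209741803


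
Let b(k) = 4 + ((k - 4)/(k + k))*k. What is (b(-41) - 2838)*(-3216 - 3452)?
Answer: 19047142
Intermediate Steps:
b(k) = 2 + k/2 (b(k) = 4 + ((-4 + k)/((2*k)))*k = 4 + ((-4 + k)*(1/(2*k)))*k = 4 + ((-4 + k)/(2*k))*k = 4 + (-2 + k/2) = 2 + k/2)
(b(-41) - 2838)*(-3216 - 3452) = ((2 + (1/2)*(-41)) - 2838)*(-3216 - 3452) = ((2 - 41/2) - 2838)*(-6668) = (-37/2 - 2838)*(-6668) = -5713/2*(-6668) = 19047142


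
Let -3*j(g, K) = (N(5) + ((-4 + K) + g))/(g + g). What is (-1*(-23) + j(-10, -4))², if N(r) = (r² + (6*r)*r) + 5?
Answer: 66049/100 ≈ 660.49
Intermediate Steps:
N(r) = 5 + 7*r² (N(r) = (r² + 6*r²) + 5 = 7*r² + 5 = 5 + 7*r²)
j(g, K) = -(176 + K + g)/(6*g) (j(g, K) = -((5 + 7*5²) + ((-4 + K) + g))/(3*(g + g)) = -((5 + 7*25) + (-4 + K + g))/(3*(2*g)) = -((5 + 175) + (-4 + K + g))*1/(2*g)/3 = -(180 + (-4 + K + g))*1/(2*g)/3 = -(176 + K + g)*1/(2*g)/3 = -(176 + K + g)/(6*g))
(-1*(-23) + j(-10, -4))² = (-1*(-23) + (⅙)*(-176 - 1*(-4) - 1*(-10))/(-10))² = (23 + (⅙)*(-⅒)*(-176 + 4 + 10))² = (23 + (⅙)*(-⅒)*(-162))² = (23 + 27/10)² = (257/10)² = 66049/100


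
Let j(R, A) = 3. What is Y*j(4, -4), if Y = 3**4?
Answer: 243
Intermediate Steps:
Y = 81
Y*j(4, -4) = 81*3 = 243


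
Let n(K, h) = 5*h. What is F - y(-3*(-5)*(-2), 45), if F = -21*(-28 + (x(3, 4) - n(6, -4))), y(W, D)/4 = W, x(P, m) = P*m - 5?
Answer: 141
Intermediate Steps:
x(P, m) = -5 + P*m
y(W, D) = 4*W
F = 21 (F = -21*(-28 + ((-5 + 3*4) - 5*(-4))) = -21*(-28 + ((-5 + 12) - 1*(-20))) = -21*(-28 + (7 + 20)) = -21*(-28 + 27) = -21*(-1) = 21)
F - y(-3*(-5)*(-2), 45) = 21 - 4*-3*(-5)*(-2) = 21 - 4*15*(-2) = 21 - 4*(-30) = 21 - 1*(-120) = 21 + 120 = 141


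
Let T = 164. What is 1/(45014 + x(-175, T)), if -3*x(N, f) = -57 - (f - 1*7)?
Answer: 3/135256 ≈ 2.2180e-5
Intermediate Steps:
x(N, f) = 50/3 + f/3 (x(N, f) = -(-57 - (f - 1*7))/3 = -(-57 - (f - 7))/3 = -(-57 - (-7 + f))/3 = -(-57 + (7 - f))/3 = -(-50 - f)/3 = 50/3 + f/3)
1/(45014 + x(-175, T)) = 1/(45014 + (50/3 + (⅓)*164)) = 1/(45014 + (50/3 + 164/3)) = 1/(45014 + 214/3) = 1/(135256/3) = 3/135256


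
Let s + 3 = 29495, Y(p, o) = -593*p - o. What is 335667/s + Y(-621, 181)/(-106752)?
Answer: 5615545/707808 ≈ 7.9337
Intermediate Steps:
Y(p, o) = -o - 593*p
s = 29492 (s = -3 + 29495 = 29492)
335667/s + Y(-621, 181)/(-106752) = 335667/29492 + (-1*181 - 593*(-621))/(-106752) = 335667*(1/29492) + (-181 + 368253)*(-1/106752) = 335667/29492 + 368072*(-1/106752) = 335667/29492 - 331/96 = 5615545/707808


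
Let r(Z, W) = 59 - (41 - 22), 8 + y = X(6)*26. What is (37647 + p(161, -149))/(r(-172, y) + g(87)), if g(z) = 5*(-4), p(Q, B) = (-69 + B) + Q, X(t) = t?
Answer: 3759/2 ≈ 1879.5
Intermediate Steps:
p(Q, B) = -69 + B + Q
y = 148 (y = -8 + 6*26 = -8 + 156 = 148)
g(z) = -20
r(Z, W) = 40 (r(Z, W) = 59 - 1*19 = 59 - 19 = 40)
(37647 + p(161, -149))/(r(-172, y) + g(87)) = (37647 + (-69 - 149 + 161))/(40 - 20) = (37647 - 57)/20 = 37590*(1/20) = 3759/2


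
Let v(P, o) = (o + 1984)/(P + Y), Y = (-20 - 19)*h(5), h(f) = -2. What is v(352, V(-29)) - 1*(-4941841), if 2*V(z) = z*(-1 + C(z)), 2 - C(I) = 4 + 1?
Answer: 1062496836/215 ≈ 4.9418e+6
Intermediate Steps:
C(I) = -3 (C(I) = 2 - (4 + 1) = 2 - 1*5 = 2 - 5 = -3)
V(z) = -2*z (V(z) = (z*(-1 - 3))/2 = (z*(-4))/2 = (-4*z)/2 = -2*z)
Y = 78 (Y = (-20 - 19)*(-2) = -39*(-2) = 78)
v(P, o) = (1984 + o)/(78 + P) (v(P, o) = (o + 1984)/(P + 78) = (1984 + o)/(78 + P))
v(352, V(-29)) - 1*(-4941841) = (1984 - 2*(-29))/(78 + 352) - 1*(-4941841) = (1984 + 58)/430 + 4941841 = (1/430)*2042 + 4941841 = 1021/215 + 4941841 = 1062496836/215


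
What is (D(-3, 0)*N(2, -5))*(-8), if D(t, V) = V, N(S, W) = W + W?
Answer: 0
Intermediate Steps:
N(S, W) = 2*W
(D(-3, 0)*N(2, -5))*(-8) = (0*(2*(-5)))*(-8) = (0*(-10))*(-8) = 0*(-8) = 0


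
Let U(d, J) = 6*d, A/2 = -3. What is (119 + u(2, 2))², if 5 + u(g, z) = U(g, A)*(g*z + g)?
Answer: 34596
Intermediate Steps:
A = -6 (A = 2*(-3) = -6)
u(g, z) = -5 + 6*g*(g + g*z) (u(g, z) = -5 + (6*g)*(g*z + g) = -5 + (6*g)*(g + g*z) = -5 + 6*g*(g + g*z))
(119 + u(2, 2))² = (119 + (-5 + 6*2² + 6*2*2²))² = (119 + (-5 + 6*4 + 6*2*4))² = (119 + (-5 + 24 + 48))² = (119 + 67)² = 186² = 34596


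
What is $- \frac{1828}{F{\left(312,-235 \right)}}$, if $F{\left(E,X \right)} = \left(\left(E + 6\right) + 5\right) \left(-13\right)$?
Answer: $\frac{1828}{4199} \approx 0.43534$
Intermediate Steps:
$F{\left(E,X \right)} = -143 - 13 E$ ($F{\left(E,X \right)} = \left(\left(6 + E\right) + 5\right) \left(-13\right) = \left(11 + E\right) \left(-13\right) = -143 - 13 E$)
$- \frac{1828}{F{\left(312,-235 \right)}} = - \frac{1828}{-143 - 4056} = - \frac{1828}{-4199} = \left(-1828\right) \left(- \frac{1}{4199}\right) = \frac{1828}{4199}$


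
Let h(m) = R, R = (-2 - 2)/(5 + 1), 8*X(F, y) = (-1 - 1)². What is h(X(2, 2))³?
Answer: -8/27 ≈ -0.29630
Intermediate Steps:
X(F, y) = ½ (X(F, y) = (-1 - 1)²/8 = (⅛)*(-2)² = (⅛)*4 = ½)
R = -⅔ (R = -4/6 = -4*⅙ = -⅔ ≈ -0.66667)
h(m) = -⅔
h(X(2, 2))³ = (-⅔)³ = -8/27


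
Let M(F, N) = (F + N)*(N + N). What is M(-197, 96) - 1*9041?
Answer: -28433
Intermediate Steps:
M(F, N) = 2*N*(F + N) (M(F, N) = (F + N)*(2*N) = 2*N*(F + N))
M(-197, 96) - 1*9041 = 2*96*(-197 + 96) - 1*9041 = 2*96*(-101) - 9041 = -19392 - 9041 = -28433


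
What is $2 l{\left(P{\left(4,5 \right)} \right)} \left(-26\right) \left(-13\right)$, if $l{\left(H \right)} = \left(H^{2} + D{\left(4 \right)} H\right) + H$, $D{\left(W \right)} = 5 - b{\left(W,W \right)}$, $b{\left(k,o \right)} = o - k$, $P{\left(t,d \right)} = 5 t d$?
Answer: $7165600$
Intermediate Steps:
$P{\left(t,d \right)} = 5 d t$
$D{\left(W \right)} = 5$ ($D{\left(W \right)} = 5 - \left(W - W\right) = 5 - 0 = 5 + 0 = 5$)
$l{\left(H \right)} = H^{2} + 6 H$ ($l{\left(H \right)} = \left(H^{2} + 5 H\right) + H = H^{2} + 6 H$)
$2 l{\left(P{\left(4,5 \right)} \right)} \left(-26\right) \left(-13\right) = 2 \cdot 5 \cdot 5 \cdot 4 \left(6 + 5 \cdot 5 \cdot 4\right) \left(-26\right) \left(-13\right) = 2 \cdot 100 \left(6 + 100\right) \left(-26\right) \left(-13\right) = 2 \cdot 100 \cdot 106 \left(-26\right) \left(-13\right) = 2 \cdot 10600 \left(-26\right) \left(-13\right) = 21200 \left(-26\right) \left(-13\right) = \left(-551200\right) \left(-13\right) = 7165600$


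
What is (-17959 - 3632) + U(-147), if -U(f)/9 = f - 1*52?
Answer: -19800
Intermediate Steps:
U(f) = 468 - 9*f (U(f) = -9*(f - 1*52) = -9*(f - 52) = -9*(-52 + f) = 468 - 9*f)
(-17959 - 3632) + U(-147) = (-17959 - 3632) + (468 - 9*(-147)) = -21591 + (468 + 1323) = -21591 + 1791 = -19800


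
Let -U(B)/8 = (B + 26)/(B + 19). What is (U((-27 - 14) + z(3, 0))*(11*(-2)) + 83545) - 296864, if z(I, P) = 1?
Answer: -639605/3 ≈ -2.1320e+5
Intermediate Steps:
U(B) = -8*(26 + B)/(19 + B) (U(B) = -8*(B + 26)/(B + 19) = -8*(26 + B)/(19 + B))
(U((-27 - 14) + z(3, 0))*(11*(-2)) + 83545) - 296864 = ((8*(-26 - ((-27 - 14) + 1))/(19 + ((-27 - 14) + 1)))*(11*(-2)) + 83545) - 296864 = ((8*(-26 - (-41 + 1))/(19 + (-41 + 1)))*(-22) + 83545) - 296864 = ((8*(-26 - 1*(-40))/(19 - 40))*(-22) + 83545) - 296864 = ((8*(-26 + 40)/(-21))*(-22) + 83545) - 296864 = ((8*(-1/21)*14)*(-22) + 83545) - 296864 = (-16/3*(-22) + 83545) - 296864 = (352/3 + 83545) - 296864 = 250987/3 - 296864 = -639605/3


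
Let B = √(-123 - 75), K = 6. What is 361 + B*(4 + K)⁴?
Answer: 361 + 30000*I*√22 ≈ 361.0 + 1.4071e+5*I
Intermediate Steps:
B = 3*I*√22 (B = √(-198) = 3*I*√22 ≈ 14.071*I)
361 + B*(4 + K)⁴ = 361 + (3*I*√22)*(4 + 6)⁴ = 361 + (3*I*√22)*10⁴ = 361 + (3*I*√22)*10000 = 361 + 30000*I*√22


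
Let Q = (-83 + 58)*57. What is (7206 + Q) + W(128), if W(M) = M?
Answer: 5909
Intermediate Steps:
Q = -1425 (Q = -25*57 = -1425)
(7206 + Q) + W(128) = (7206 - 1425) + 128 = 5781 + 128 = 5909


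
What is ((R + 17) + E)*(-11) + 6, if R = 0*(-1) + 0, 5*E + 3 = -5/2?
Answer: -1689/10 ≈ -168.90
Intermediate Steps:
E = -11/10 (E = -3/5 + (-5/2)/5 = -3/5 + (-5*1/2)/5 = -3/5 + (1/5)*(-5/2) = -3/5 - 1/2 = -11/10 ≈ -1.1000)
R = 0 (R = 0 + 0 = 0)
((R + 17) + E)*(-11) + 6 = ((0 + 17) - 11/10)*(-11) + 6 = (17 - 11/10)*(-11) + 6 = (159/10)*(-11) + 6 = -1749/10 + 6 = -1689/10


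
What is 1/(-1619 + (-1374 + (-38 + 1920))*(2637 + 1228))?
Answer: 1/1961801 ≈ 5.0974e-7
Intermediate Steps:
1/(-1619 + (-1374 + (-38 + 1920))*(2637 + 1228)) = 1/(-1619 + (-1374 + 1882)*3865) = 1/(-1619 + 508*3865) = 1/(-1619 + 1963420) = 1/1961801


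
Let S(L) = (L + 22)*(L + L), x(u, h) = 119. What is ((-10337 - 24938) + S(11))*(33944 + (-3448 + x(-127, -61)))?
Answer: -1057717635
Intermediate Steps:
S(L) = 2*L*(22 + L) (S(L) = (22 + L)*(2*L) = 2*L*(22 + L))
((-10337 - 24938) + S(11))*(33944 + (-3448 + x(-127, -61))) = ((-10337 - 24938) + 2*11*(22 + 11))*(33944 + (-3448 + 119)) = (-35275 + 2*11*33)*(33944 - 3329) = (-35275 + 726)*30615 = -34549*30615 = -1057717635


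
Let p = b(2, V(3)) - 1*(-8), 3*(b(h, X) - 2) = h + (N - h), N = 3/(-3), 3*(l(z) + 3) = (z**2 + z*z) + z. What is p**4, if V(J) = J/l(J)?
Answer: 707281/81 ≈ 8731.9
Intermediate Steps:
l(z) = -3 + z/3 + 2*z**2/3 (l(z) = -3 + ((z**2 + z*z) + z)/3 = -3 + ((z**2 + z**2) + z)/3 = -3 + (2*z**2 + z)/3 = -3 + (z + 2*z**2)/3 = -3 + (z/3 + 2*z**2/3) = -3 + z/3 + 2*z**2/3)
N = -1 (N = 3*(-1/3) = -1)
V(J) = J/(-3 + J/3 + 2*J**2/3)
b(h, X) = 5/3 (b(h, X) = 2 + (h + (-1 - h))/3 = 2 + (1/3)*(-1) = 2 - 1/3 = 5/3)
p = 29/3 (p = 5/3 - 1*(-8) = 5/3 + 8 = 29/3 ≈ 9.6667)
p**4 = (29/3)**4 = 707281/81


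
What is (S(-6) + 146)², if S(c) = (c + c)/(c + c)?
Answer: 21609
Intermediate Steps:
S(c) = 1 (S(c) = (2*c)/((2*c)) = (2*c)*(1/(2*c)) = 1)
(S(-6) + 146)² = (1 + 146)² = 147² = 21609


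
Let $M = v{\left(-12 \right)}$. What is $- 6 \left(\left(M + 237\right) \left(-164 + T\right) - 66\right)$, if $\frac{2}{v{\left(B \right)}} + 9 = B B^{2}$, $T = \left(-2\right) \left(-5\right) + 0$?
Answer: $\frac{127022720}{579} \approx 2.1938 \cdot 10^{5}$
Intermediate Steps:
$T = 10$ ($T = 10 + 0 = 10$)
$v{\left(B \right)} = \frac{2}{-9 + B^{3}}$ ($v{\left(B \right)} = \frac{2}{-9 + B B^{2}} = \frac{2}{-9 + B^{3}}$)
$M = - \frac{2}{1737}$ ($M = \frac{2}{-9 + \left(-12\right)^{3}} = \frac{2}{-9 - 1728} = \frac{2}{-1737} = 2 \left(- \frac{1}{1737}\right) = - \frac{2}{1737} \approx -0.0011514$)
$- 6 \left(\left(M + 237\right) \left(-164 + T\right) - 66\right) = - 6 \left(\left(- \frac{2}{1737} + 237\right) \left(-164 + 10\right) - 66\right) = - 6 \left(\frac{411667}{1737} \left(-154\right) - 66\right) = - 6 \left(- \frac{63396718}{1737} - 66\right) = \left(-6\right) \left(- \frac{63511360}{1737}\right) = \frac{127022720}{579}$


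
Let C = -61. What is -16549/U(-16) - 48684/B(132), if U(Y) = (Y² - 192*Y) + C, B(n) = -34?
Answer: 79243981/55539 ≈ 1426.8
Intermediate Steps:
U(Y) = -61 + Y² - 192*Y (U(Y) = (Y² - 192*Y) - 61 = -61 + Y² - 192*Y)
-16549/U(-16) - 48684/B(132) = -16549/(-61 + (-16)² - 192*(-16)) - 48684/(-34) = -16549/(-61 + 256 + 3072) - 48684*(-1/34) = -16549/3267 + 24342/17 = 79243981/55539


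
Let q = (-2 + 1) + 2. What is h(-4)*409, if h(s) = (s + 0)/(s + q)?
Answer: 1636/3 ≈ 545.33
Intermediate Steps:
q = 1 (q = -1 + 2 = 1)
h(s) = s/(1 + s) (h(s) = (s + 0)/(s + 1) = s/(1 + s))
h(-4)*409 = -4/(1 - 4)*409 = -4/(-3)*409 = -4*(-⅓)*409 = (4/3)*409 = 1636/3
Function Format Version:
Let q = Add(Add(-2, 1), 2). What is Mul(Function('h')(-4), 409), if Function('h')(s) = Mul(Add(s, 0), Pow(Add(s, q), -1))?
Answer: Rational(1636, 3) ≈ 545.33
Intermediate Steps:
q = 1 (q = Add(-1, 2) = 1)
Function('h')(s) = Mul(s, Pow(Add(1, s), -1)) (Function('h')(s) = Mul(Add(s, 0), Pow(Add(s, 1), -1)) = Mul(s, Pow(Add(1, s), -1)))
Mul(Function('h')(-4), 409) = Mul(Mul(-4, Pow(Add(1, -4), -1)), 409) = Mul(Mul(-4, Pow(-3, -1)), 409) = Mul(Mul(-4, Rational(-1, 3)), 409) = Mul(Rational(4, 3), 409) = Rational(1636, 3)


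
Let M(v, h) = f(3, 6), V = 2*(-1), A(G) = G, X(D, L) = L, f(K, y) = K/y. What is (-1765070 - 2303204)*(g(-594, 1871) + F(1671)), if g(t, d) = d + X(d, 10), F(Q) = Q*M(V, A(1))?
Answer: -11051466321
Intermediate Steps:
V = -2
M(v, h) = ½ (M(v, h) = 3/6 = 3*(⅙) = ½)
F(Q) = Q/2 (F(Q) = Q*(½) = Q/2)
g(t, d) = 10 + d (g(t, d) = d + 10 = 10 + d)
(-1765070 - 2303204)*(g(-594, 1871) + F(1671)) = (-1765070 - 2303204)*((10 + 1871) + (½)*1671) = -4068274*(1881 + 1671/2) = -4068274*5433/2 = -11051466321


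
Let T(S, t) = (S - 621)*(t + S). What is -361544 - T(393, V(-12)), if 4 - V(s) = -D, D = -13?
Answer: -273992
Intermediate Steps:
V(s) = -9 (V(s) = 4 - (-1)*(-13) = 4 - 1*13 = 4 - 13 = -9)
T(S, t) = (-621 + S)*(S + t)
-361544 - T(393, V(-12)) = -361544 - (393**2 - 621*393 - 621*(-9) + 393*(-9)) = -361544 - (154449 - 244053 + 5589 - 3537) = -361544 - 1*(-87552) = -361544 + 87552 = -273992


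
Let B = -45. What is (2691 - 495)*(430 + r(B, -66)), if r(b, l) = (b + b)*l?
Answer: 13988520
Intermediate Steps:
r(b, l) = 2*b*l (r(b, l) = (2*b)*l = 2*b*l)
(2691 - 495)*(430 + r(B, -66)) = (2691 - 495)*(430 + 2*(-45)*(-66)) = 2196*(430 + 5940) = 2196*6370 = 13988520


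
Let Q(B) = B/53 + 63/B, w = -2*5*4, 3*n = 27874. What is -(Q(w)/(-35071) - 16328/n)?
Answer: 1820924100997/1036223197240 ≈ 1.7573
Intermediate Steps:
n = 27874/3 (n = (⅓)*27874 = 27874/3 ≈ 9291.3)
w = -40 (w = -10*4 = -40)
Q(B) = 63/B + B/53 (Q(B) = B*(1/53) + 63/B = B/53 + 63/B = 63/B + B/53)
-(Q(w)/(-35071) - 16328/n) = -((63/(-40) + (1/53)*(-40))/(-35071) - 16328/27874/3) = -((63*(-1/40) - 40/53)*(-1/35071) - 16328*3/27874) = -((-63/40 - 40/53)*(-1/35071) - 24492/13937) = -(-4939/2120*(-1/35071) - 24492/13937) = -(4939/74350520 - 24492/13937) = -1*(-1820924100997/1036223197240) = 1820924100997/1036223197240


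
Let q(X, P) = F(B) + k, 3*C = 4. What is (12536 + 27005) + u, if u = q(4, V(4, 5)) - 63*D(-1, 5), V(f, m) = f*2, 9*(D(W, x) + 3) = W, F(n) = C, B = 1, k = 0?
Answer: 119215/3 ≈ 39738.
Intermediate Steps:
C = 4/3 (C = (1/3)*4 = 4/3 ≈ 1.3333)
F(n) = 4/3
D(W, x) = -3 + W/9
V(f, m) = 2*f
q(X, P) = 4/3 (q(X, P) = 4/3 + 0 = 4/3)
u = 592/3 (u = 4/3 - 63*(-3 + (1/9)*(-1)) = 4/3 - 63*(-3 - 1/9) = 4/3 - 63*(-28/9) = 4/3 + 196 = 592/3 ≈ 197.33)
(12536 + 27005) + u = (12536 + 27005) + 592/3 = 39541 + 592/3 = 119215/3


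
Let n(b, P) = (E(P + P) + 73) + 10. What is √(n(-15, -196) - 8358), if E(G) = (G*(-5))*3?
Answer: I*√2395 ≈ 48.939*I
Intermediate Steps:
E(G) = -15*G (E(G) = -5*G*3 = -15*G)
n(b, P) = 83 - 30*P (n(b, P) = (-15*(P + P) + 73) + 10 = (-30*P + 73) + 10 = (73 - 30*P) + 10 = 83 - 30*P)
√(n(-15, -196) - 8358) = √((83 - 30*(-196)) - 8358) = √((83 + 5880) - 8358) = √(5963 - 8358) = √(-2395) = I*√2395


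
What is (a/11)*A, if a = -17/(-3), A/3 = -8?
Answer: -136/11 ≈ -12.364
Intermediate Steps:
A = -24 (A = 3*(-8) = -24)
a = 17/3 (a = -17*(-⅓) = 17/3 ≈ 5.6667)
(a/11)*A = ((17/3)/11)*(-24) = ((17/3)*(1/11))*(-24) = (17/33)*(-24) = -136/11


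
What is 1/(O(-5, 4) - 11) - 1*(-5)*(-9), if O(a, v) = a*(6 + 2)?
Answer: -2296/51 ≈ -45.020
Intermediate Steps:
O(a, v) = 8*a (O(a, v) = a*8 = 8*a)
1/(O(-5, 4) - 11) - 1*(-5)*(-9) = 1/(8*(-5) - 11) - 1*(-5)*(-9) = 1/(-40 - 11) + 5*(-9) = 1/(-51) - 45 = -1/51 - 45 = -2296/51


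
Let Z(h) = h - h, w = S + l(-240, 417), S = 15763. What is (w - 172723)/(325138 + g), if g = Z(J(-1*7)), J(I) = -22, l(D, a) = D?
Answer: -78600/162569 ≈ -0.48349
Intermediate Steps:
w = 15523 (w = 15763 - 240 = 15523)
Z(h) = 0
g = 0
(w - 172723)/(325138 + g) = (15523 - 172723)/(325138 + 0) = -157200/325138 = -157200*1/325138 = -78600/162569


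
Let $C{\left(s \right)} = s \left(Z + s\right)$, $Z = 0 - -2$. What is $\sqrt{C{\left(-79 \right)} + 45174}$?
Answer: $\sqrt{51257} \approx 226.4$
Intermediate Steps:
$Z = 2$ ($Z = 0 + 2 = 2$)
$C{\left(s \right)} = s \left(2 + s\right)$
$\sqrt{C{\left(-79 \right)} + 45174} = \sqrt{- 79 \left(2 - 79\right) + 45174} = \sqrt{\left(-79\right) \left(-77\right) + 45174} = \sqrt{6083 + 45174} = \sqrt{51257}$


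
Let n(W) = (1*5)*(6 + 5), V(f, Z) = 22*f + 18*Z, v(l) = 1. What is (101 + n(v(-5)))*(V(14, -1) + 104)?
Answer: 61464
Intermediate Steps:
V(f, Z) = 18*Z + 22*f
n(W) = 55 (n(W) = 5*11 = 55)
(101 + n(v(-5)))*(V(14, -1) + 104) = (101 + 55)*((18*(-1) + 22*14) + 104) = 156*((-18 + 308) + 104) = 156*(290 + 104) = 156*394 = 61464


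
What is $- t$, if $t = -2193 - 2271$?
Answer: $4464$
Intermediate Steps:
$t = -4464$ ($t = -2193 - 2271 = -4464$)
$- t = \left(-1\right) \left(-4464\right) = 4464$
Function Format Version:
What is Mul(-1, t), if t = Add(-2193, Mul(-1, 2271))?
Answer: 4464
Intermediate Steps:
t = -4464 (t = Add(-2193, -2271) = -4464)
Mul(-1, t) = Mul(-1, -4464) = 4464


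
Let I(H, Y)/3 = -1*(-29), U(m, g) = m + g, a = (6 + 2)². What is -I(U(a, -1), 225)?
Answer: -87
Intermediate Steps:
a = 64 (a = 8² = 64)
U(m, g) = g + m
I(H, Y) = 87 (I(H, Y) = 3*(-1*(-29)) = 3*29 = 87)
-I(U(a, -1), 225) = -1*87 = -87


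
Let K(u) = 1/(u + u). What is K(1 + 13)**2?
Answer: 1/784 ≈ 0.0012755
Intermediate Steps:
K(u) = 1/(2*u)
K(1 + 13)**2 = (1/(2*(1 + 13)))**2 = ((1/2)/14)**2 = ((1/2)*(1/14))**2 = (1/28)**2 = 1/784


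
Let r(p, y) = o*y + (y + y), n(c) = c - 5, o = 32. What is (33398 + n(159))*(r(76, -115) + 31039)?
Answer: 910232208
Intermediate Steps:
n(c) = -5 + c
r(p, y) = 34*y (r(p, y) = 32*y + (y + y) = 32*y + 2*y = 34*y)
(33398 + n(159))*(r(76, -115) + 31039) = (33398 + (-5 + 159))*(34*(-115) + 31039) = (33398 + 154)*(-3910 + 31039) = 33552*27129 = 910232208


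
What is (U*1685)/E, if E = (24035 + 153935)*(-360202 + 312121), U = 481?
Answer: -337/3557994 ≈ -9.4716e-5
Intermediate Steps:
E = -8556975570 (E = 177970*(-48081) = -8556975570)
(U*1685)/E = (481*1685)/(-8556975570) = 810485*(-1/8556975570) = -337/3557994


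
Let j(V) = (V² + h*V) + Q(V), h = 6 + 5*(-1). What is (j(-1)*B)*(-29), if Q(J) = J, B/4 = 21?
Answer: 2436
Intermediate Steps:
B = 84 (B = 4*21 = 84)
h = 1 (h = 6 - 5 = 1)
j(V) = V² + 2*V (j(V) = (V² + 1*V) + V = (V² + V) + V = (V + V²) + V = V² + 2*V)
(j(-1)*B)*(-29) = (-(2 - 1)*84)*(-29) = (-1*1*84)*(-29) = -1*84*(-29) = -84*(-29) = 2436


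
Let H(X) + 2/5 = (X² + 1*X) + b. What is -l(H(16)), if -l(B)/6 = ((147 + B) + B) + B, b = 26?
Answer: 31194/5 ≈ 6238.8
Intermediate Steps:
H(X) = 128/5 + X + X² (H(X) = -⅖ + ((X² + 1*X) + 26) = -⅖ + ((X² + X) + 26) = -⅖ + ((X + X²) + 26) = -⅖ + (26 + X + X²) = 128/5 + X + X²)
l(B) = -882 - 18*B (l(B) = -6*(((147 + B) + B) + B) = -6*((147 + 2*B) + B) = -6*(147 + 3*B) = -882 - 18*B)
-l(H(16)) = -(-882 - 18*(128/5 + 16 + 16²)) = -(-882 - 18*(128/5 + 16 + 256)) = -(-882 - 18*1488/5) = -(-882 - 26784/5) = -1*(-31194/5) = 31194/5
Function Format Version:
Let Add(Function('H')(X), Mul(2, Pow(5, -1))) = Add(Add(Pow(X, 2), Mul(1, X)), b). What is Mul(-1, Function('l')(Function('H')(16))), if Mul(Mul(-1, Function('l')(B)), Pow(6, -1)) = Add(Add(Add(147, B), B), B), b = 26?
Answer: Rational(31194, 5) ≈ 6238.8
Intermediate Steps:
Function('H')(X) = Add(Rational(128, 5), X, Pow(X, 2)) (Function('H')(X) = Add(Rational(-2, 5), Add(Add(Pow(X, 2), Mul(1, X)), 26)) = Add(Rational(-2, 5), Add(Add(Pow(X, 2), X), 26)) = Add(Rational(-2, 5), Add(Add(X, Pow(X, 2)), 26)) = Add(Rational(-2, 5), Add(26, X, Pow(X, 2))) = Add(Rational(128, 5), X, Pow(X, 2)))
Function('l')(B) = Add(-882, Mul(-18, B)) (Function('l')(B) = Mul(-6, Add(Add(Add(147, B), B), B)) = Mul(-6, Add(Add(147, Mul(2, B)), B)) = Mul(-6, Add(147, Mul(3, B))) = Add(-882, Mul(-18, B)))
Mul(-1, Function('l')(Function('H')(16))) = Mul(-1, Add(-882, Mul(-18, Add(Rational(128, 5), 16, Pow(16, 2))))) = Mul(-1, Add(-882, Mul(-18, Add(Rational(128, 5), 16, 256)))) = Mul(-1, Add(-882, Mul(-18, Rational(1488, 5)))) = Mul(-1, Add(-882, Rational(-26784, 5))) = Mul(-1, Rational(-31194, 5)) = Rational(31194, 5)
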